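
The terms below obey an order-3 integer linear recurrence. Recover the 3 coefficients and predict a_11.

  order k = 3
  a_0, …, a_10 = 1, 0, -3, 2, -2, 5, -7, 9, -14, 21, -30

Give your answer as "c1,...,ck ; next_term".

-1,0,-1 ; 44

  a_3 = -1·-3 + 0·0 + -1·1 = 2
  a_4 = -1·2 + 0·-3 + -1·0 = -2
  a_5 = -1·-2 + 0·2 + -1·-3 = 5
  a_6 = -1·5 + 0·-2 + -1·2 = -7
  a_7 = -1·-7 + 0·5 + -1·-2 = 9
  a_8 = -1·9 + 0·-7 + -1·5 = -14
  a_9 = -1·-14 + 0·9 + -1·-7 = 21
  a_10 = -1·21 + 0·-14 + -1·9 = -30
  a_11 = -1·-30 + 0·21 + -1·-14 = 44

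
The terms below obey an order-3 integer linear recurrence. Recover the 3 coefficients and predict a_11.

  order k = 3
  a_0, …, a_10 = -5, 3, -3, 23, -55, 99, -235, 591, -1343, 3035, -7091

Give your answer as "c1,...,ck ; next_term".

-2,-1,-4 ; 16519

  a_3 = -2·-3 + -1·3 + -4·-5 = 23
  a_4 = -2·23 + -1·-3 + -4·3 = -55
  a_5 = -2·-55 + -1·23 + -4·-3 = 99
  a_6 = -2·99 + -1·-55 + -4·23 = -235
  a_7 = -2·-235 + -1·99 + -4·-55 = 591
  a_8 = -2·591 + -1·-235 + -4·99 = -1343
  a_9 = -2·-1343 + -1·591 + -4·-235 = 3035
  a_10 = -2·3035 + -1·-1343 + -4·591 = -7091
  a_11 = -2·-7091 + -1·3035 + -4·-1343 = 16519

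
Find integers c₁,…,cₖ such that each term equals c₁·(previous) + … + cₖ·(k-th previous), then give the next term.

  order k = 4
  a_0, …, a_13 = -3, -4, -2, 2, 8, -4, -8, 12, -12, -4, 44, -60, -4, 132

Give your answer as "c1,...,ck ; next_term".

-1,-2,0,-2 ; -212

  a_4 = -1·2 + -2·-2 + 0·-4 + -2·-3 = 8
  a_5 = -1·8 + -2·2 + 0·-2 + -2·-4 = -4
  a_6 = -1·-4 + -2·8 + 0·2 + -2·-2 = -8
  a_7 = -1·-8 + -2·-4 + 0·8 + -2·2 = 12
  a_8 = -1·12 + -2·-8 + 0·-4 + -2·8 = -12
  a_9 = -1·-12 + -2·12 + 0·-8 + -2·-4 = -4
  a_10 = -1·-4 + -2·-12 + 0·12 + -2·-8 = 44
  a_11 = -1·44 + -2·-4 + 0·-12 + -2·12 = -60
  a_12 = -1·-60 + -2·44 + 0·-4 + -2·-12 = -4
  a_13 = -1·-4 + -2·-60 + 0·44 + -2·-4 = 132
  a_14 = -1·132 + -2·-4 + 0·-60 + -2·44 = -212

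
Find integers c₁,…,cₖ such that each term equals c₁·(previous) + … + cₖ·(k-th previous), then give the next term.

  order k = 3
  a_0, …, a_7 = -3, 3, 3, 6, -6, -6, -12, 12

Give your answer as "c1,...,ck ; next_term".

0,0,-2 ; 12

  a_3 = 0·3 + 0·3 + -2·-3 = 6
  a_4 = 0·6 + 0·3 + -2·3 = -6
  a_5 = 0·-6 + 0·6 + -2·3 = -6
  a_6 = 0·-6 + 0·-6 + -2·6 = -12
  a_7 = 0·-12 + 0·-6 + -2·-6 = 12
  a_8 = 0·12 + 0·-12 + -2·-6 = 12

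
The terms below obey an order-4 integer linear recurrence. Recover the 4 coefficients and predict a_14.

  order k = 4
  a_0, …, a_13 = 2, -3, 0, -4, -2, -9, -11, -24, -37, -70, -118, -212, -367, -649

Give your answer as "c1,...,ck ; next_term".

  a_4 = 1·-4 + 1·0 + 0·-3 + 1·2 = -2
  a_5 = 1·-2 + 1·-4 + 0·0 + 1·-3 = -9
  a_6 = 1·-9 + 1·-2 + 0·-4 + 1·0 = -11
  a_7 = 1·-11 + 1·-9 + 0·-2 + 1·-4 = -24
  a_8 = 1·-24 + 1·-11 + 0·-9 + 1·-2 = -37
  a_9 = 1·-37 + 1·-24 + 0·-11 + 1·-9 = -70
  a_10 = 1·-70 + 1·-37 + 0·-24 + 1·-11 = -118
  a_11 = 1·-118 + 1·-70 + 0·-37 + 1·-24 = -212
  a_12 = 1·-212 + 1·-118 + 0·-70 + 1·-37 = -367
  a_13 = 1·-367 + 1·-212 + 0·-118 + 1·-70 = -649
  a_14 = 1·-649 + 1·-367 + 0·-212 + 1·-118 = -1134

1,1,0,1 ; -1134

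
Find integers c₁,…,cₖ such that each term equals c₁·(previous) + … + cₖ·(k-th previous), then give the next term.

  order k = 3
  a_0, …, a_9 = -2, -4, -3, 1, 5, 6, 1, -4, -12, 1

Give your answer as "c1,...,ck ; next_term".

  a_3 = -1·-3 + 2·-4 + -3·-2 = 1
  a_4 = -1·1 + 2·-3 + -3·-4 = 5
  a_5 = -1·5 + 2·1 + -3·-3 = 6
  a_6 = -1·6 + 2·5 + -3·1 = 1
  a_7 = -1·1 + 2·6 + -3·5 = -4
  a_8 = -1·-4 + 2·1 + -3·6 = -12
  a_9 = -1·-12 + 2·-4 + -3·1 = 1
  a_10 = -1·1 + 2·-12 + -3·-4 = -13

-1,2,-3 ; -13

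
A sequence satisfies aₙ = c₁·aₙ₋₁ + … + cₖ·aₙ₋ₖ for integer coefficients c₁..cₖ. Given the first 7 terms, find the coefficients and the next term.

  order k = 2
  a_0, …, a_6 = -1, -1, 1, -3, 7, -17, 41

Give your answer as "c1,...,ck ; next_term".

-2,1 ; -99

  a_2 = -2·-1 + 1·-1 = 1
  a_3 = -2·1 + 1·-1 = -3
  a_4 = -2·-3 + 1·1 = 7
  a_5 = -2·7 + 1·-3 = -17
  a_6 = -2·-17 + 1·7 = 41
  a_7 = -2·41 + 1·-17 = -99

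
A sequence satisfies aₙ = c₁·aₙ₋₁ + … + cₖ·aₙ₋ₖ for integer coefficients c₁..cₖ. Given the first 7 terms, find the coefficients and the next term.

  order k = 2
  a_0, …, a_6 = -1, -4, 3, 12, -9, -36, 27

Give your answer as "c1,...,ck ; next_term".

0,-3 ; 108

  a_2 = 0·-4 + -3·-1 = 3
  a_3 = 0·3 + -3·-4 = 12
  a_4 = 0·12 + -3·3 = -9
  a_5 = 0·-9 + -3·12 = -36
  a_6 = 0·-36 + -3·-9 = 27
  a_7 = 0·27 + -3·-36 = 108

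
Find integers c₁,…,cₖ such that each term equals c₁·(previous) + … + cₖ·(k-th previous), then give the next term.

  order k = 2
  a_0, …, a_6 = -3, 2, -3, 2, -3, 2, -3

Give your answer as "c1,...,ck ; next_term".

0,1 ; 2

  a_2 = 0·2 + 1·-3 = -3
  a_3 = 0·-3 + 1·2 = 2
  a_4 = 0·2 + 1·-3 = -3
  a_5 = 0·-3 + 1·2 = 2
  a_6 = 0·2 + 1·-3 = -3
  a_7 = 0·-3 + 1·2 = 2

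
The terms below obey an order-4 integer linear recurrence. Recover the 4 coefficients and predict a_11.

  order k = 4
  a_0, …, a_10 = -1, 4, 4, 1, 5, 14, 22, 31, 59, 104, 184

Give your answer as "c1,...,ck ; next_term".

  a_4 = 0·1 + 2·4 + 0·4 + 3·-1 = 5
  a_5 = 0·5 + 2·1 + 0·4 + 3·4 = 14
  a_6 = 0·14 + 2·5 + 0·1 + 3·4 = 22
  a_7 = 0·22 + 2·14 + 0·5 + 3·1 = 31
  a_8 = 0·31 + 2·22 + 0·14 + 3·5 = 59
  a_9 = 0·59 + 2·31 + 0·22 + 3·14 = 104
  a_10 = 0·104 + 2·59 + 0·31 + 3·22 = 184
  a_11 = 0·184 + 2·104 + 0·59 + 3·31 = 301

0,2,0,3 ; 301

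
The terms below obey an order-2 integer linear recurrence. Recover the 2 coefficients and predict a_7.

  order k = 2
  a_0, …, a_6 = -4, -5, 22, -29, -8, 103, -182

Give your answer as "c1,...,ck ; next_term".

-2,-3 ; 55

  a_2 = -2·-5 + -3·-4 = 22
  a_3 = -2·22 + -3·-5 = -29
  a_4 = -2·-29 + -3·22 = -8
  a_5 = -2·-8 + -3·-29 = 103
  a_6 = -2·103 + -3·-8 = -182
  a_7 = -2·-182 + -3·103 = 55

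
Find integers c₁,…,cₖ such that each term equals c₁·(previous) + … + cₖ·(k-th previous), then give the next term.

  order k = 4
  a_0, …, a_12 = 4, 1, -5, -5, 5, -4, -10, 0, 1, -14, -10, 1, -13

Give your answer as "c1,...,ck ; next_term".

0,0,1,1 ; -24

  a_4 = 0·-5 + 0·-5 + 1·1 + 1·4 = 5
  a_5 = 0·5 + 0·-5 + 1·-5 + 1·1 = -4
  a_6 = 0·-4 + 0·5 + 1·-5 + 1·-5 = -10
  a_7 = 0·-10 + 0·-4 + 1·5 + 1·-5 = 0
  a_8 = 0·0 + 0·-10 + 1·-4 + 1·5 = 1
  a_9 = 0·1 + 0·0 + 1·-10 + 1·-4 = -14
  a_10 = 0·-14 + 0·1 + 1·0 + 1·-10 = -10
  a_11 = 0·-10 + 0·-14 + 1·1 + 1·0 = 1
  a_12 = 0·1 + 0·-10 + 1·-14 + 1·1 = -13
  a_13 = 0·-13 + 0·1 + 1·-10 + 1·-14 = -24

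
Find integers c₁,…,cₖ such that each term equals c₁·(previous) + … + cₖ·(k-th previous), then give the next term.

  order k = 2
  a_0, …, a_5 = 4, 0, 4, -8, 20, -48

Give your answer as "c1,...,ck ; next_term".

  a_2 = -2·0 + 1·4 = 4
  a_3 = -2·4 + 1·0 = -8
  a_4 = -2·-8 + 1·4 = 20
  a_5 = -2·20 + 1·-8 = -48
  a_6 = -2·-48 + 1·20 = 116

-2,1 ; 116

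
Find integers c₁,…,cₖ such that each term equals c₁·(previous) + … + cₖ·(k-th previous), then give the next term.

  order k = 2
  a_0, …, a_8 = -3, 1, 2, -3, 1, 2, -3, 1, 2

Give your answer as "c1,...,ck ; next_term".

  a_2 = -1·1 + -1·-3 = 2
  a_3 = -1·2 + -1·1 = -3
  a_4 = -1·-3 + -1·2 = 1
  a_5 = -1·1 + -1·-3 = 2
  a_6 = -1·2 + -1·1 = -3
  a_7 = -1·-3 + -1·2 = 1
  a_8 = -1·1 + -1·-3 = 2
  a_9 = -1·2 + -1·1 = -3

-1,-1 ; -3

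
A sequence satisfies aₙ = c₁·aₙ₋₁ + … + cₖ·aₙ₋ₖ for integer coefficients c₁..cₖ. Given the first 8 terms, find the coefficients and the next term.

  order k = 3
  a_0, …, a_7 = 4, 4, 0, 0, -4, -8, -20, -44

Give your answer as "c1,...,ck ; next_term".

2,1,-1 ; -100

  a_3 = 2·0 + 1·4 + -1·4 = 0
  a_4 = 2·0 + 1·0 + -1·4 = -4
  a_5 = 2·-4 + 1·0 + -1·0 = -8
  a_6 = 2·-8 + 1·-4 + -1·0 = -20
  a_7 = 2·-20 + 1·-8 + -1·-4 = -44
  a_8 = 2·-44 + 1·-20 + -1·-8 = -100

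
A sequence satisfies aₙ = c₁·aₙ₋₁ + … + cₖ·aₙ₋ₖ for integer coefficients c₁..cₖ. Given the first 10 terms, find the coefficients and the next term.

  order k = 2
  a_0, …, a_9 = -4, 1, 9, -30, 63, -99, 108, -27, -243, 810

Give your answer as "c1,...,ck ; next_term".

-3,-3 ; -1701

  a_2 = -3·1 + -3·-4 = 9
  a_3 = -3·9 + -3·1 = -30
  a_4 = -3·-30 + -3·9 = 63
  a_5 = -3·63 + -3·-30 = -99
  a_6 = -3·-99 + -3·63 = 108
  a_7 = -3·108 + -3·-99 = -27
  a_8 = -3·-27 + -3·108 = -243
  a_9 = -3·-243 + -3·-27 = 810
  a_10 = -3·810 + -3·-243 = -1701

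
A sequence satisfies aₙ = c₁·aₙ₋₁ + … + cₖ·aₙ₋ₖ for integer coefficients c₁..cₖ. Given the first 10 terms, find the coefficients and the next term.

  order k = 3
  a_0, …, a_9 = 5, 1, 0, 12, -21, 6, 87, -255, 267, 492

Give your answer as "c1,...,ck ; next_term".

-2,-3,3 ; -2550

  a_3 = -2·0 + -3·1 + 3·5 = 12
  a_4 = -2·12 + -3·0 + 3·1 = -21
  a_5 = -2·-21 + -3·12 + 3·0 = 6
  a_6 = -2·6 + -3·-21 + 3·12 = 87
  a_7 = -2·87 + -3·6 + 3·-21 = -255
  a_8 = -2·-255 + -3·87 + 3·6 = 267
  a_9 = -2·267 + -3·-255 + 3·87 = 492
  a_10 = -2·492 + -3·267 + 3·-255 = -2550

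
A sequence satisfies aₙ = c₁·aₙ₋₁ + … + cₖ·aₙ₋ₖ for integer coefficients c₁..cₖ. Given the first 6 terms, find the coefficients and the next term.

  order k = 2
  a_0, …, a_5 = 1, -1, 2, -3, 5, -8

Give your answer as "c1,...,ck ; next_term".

  a_2 = -1·-1 + 1·1 = 2
  a_3 = -1·2 + 1·-1 = -3
  a_4 = -1·-3 + 1·2 = 5
  a_5 = -1·5 + 1·-3 = -8
  a_6 = -1·-8 + 1·5 = 13

-1,1 ; 13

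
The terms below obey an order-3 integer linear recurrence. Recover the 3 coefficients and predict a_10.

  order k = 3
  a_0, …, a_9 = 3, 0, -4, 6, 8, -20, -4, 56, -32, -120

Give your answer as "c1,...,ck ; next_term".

0,-2,2 ; 176

  a_3 = 0·-4 + -2·0 + 2·3 = 6
  a_4 = 0·6 + -2·-4 + 2·0 = 8
  a_5 = 0·8 + -2·6 + 2·-4 = -20
  a_6 = 0·-20 + -2·8 + 2·6 = -4
  a_7 = 0·-4 + -2·-20 + 2·8 = 56
  a_8 = 0·56 + -2·-4 + 2·-20 = -32
  a_9 = 0·-32 + -2·56 + 2·-4 = -120
  a_10 = 0·-120 + -2·-32 + 2·56 = 176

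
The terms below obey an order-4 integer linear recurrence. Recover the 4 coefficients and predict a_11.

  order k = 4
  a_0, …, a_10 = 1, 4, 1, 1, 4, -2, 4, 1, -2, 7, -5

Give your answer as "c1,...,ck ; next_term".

0,1,1,-1 ; 4

  a_4 = 0·1 + 1·1 + 1·4 + -1·1 = 4
  a_5 = 0·4 + 1·1 + 1·1 + -1·4 = -2
  a_6 = 0·-2 + 1·4 + 1·1 + -1·1 = 4
  a_7 = 0·4 + 1·-2 + 1·4 + -1·1 = 1
  a_8 = 0·1 + 1·4 + 1·-2 + -1·4 = -2
  a_9 = 0·-2 + 1·1 + 1·4 + -1·-2 = 7
  a_10 = 0·7 + 1·-2 + 1·1 + -1·4 = -5
  a_11 = 0·-5 + 1·7 + 1·-2 + -1·1 = 4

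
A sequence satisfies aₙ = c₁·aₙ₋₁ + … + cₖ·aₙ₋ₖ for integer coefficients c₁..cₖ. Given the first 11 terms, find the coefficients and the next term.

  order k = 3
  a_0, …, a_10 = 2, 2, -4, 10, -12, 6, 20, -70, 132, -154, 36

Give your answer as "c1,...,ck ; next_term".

  a_3 = -2·-4 + -1·2 + 2·2 = 10
  a_4 = -2·10 + -1·-4 + 2·2 = -12
  a_5 = -2·-12 + -1·10 + 2·-4 = 6
  a_6 = -2·6 + -1·-12 + 2·10 = 20
  a_7 = -2·20 + -1·6 + 2·-12 = -70
  a_8 = -2·-70 + -1·20 + 2·6 = 132
  a_9 = -2·132 + -1·-70 + 2·20 = -154
  a_10 = -2·-154 + -1·132 + 2·-70 = 36
  a_11 = -2·36 + -1·-154 + 2·132 = 346

-2,-1,2 ; 346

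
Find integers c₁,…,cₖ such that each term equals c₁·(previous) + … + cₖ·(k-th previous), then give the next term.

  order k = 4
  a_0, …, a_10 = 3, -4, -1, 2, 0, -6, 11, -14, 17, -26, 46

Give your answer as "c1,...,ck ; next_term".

  a_4 = -2·2 + -1·-1 + 0·-4 + 1·3 = 0
  a_5 = -2·0 + -1·2 + 0·-1 + 1·-4 = -6
  a_6 = -2·-6 + -1·0 + 0·2 + 1·-1 = 11
  a_7 = -2·11 + -1·-6 + 0·0 + 1·2 = -14
  a_8 = -2·-14 + -1·11 + 0·-6 + 1·0 = 17
  a_9 = -2·17 + -1·-14 + 0·11 + 1·-6 = -26
  a_10 = -2·-26 + -1·17 + 0·-14 + 1·11 = 46
  a_11 = -2·46 + -1·-26 + 0·17 + 1·-14 = -80

-2,-1,0,1 ; -80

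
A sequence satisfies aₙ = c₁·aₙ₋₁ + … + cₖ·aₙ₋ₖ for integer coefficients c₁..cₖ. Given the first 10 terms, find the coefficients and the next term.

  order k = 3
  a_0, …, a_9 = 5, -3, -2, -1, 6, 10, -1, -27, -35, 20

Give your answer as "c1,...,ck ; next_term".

1,-2,-1 ; 117

  a_3 = 1·-2 + -2·-3 + -1·5 = -1
  a_4 = 1·-1 + -2·-2 + -1·-3 = 6
  a_5 = 1·6 + -2·-1 + -1·-2 = 10
  a_6 = 1·10 + -2·6 + -1·-1 = -1
  a_7 = 1·-1 + -2·10 + -1·6 = -27
  a_8 = 1·-27 + -2·-1 + -1·10 = -35
  a_9 = 1·-35 + -2·-27 + -1·-1 = 20
  a_10 = 1·20 + -2·-35 + -1·-27 = 117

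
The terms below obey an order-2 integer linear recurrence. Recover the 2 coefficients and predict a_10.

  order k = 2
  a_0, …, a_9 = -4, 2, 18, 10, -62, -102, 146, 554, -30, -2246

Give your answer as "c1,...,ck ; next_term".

1,-4 ; -2126

  a_2 = 1·2 + -4·-4 = 18
  a_3 = 1·18 + -4·2 = 10
  a_4 = 1·10 + -4·18 = -62
  a_5 = 1·-62 + -4·10 = -102
  a_6 = 1·-102 + -4·-62 = 146
  a_7 = 1·146 + -4·-102 = 554
  a_8 = 1·554 + -4·146 = -30
  a_9 = 1·-30 + -4·554 = -2246
  a_10 = 1·-2246 + -4·-30 = -2126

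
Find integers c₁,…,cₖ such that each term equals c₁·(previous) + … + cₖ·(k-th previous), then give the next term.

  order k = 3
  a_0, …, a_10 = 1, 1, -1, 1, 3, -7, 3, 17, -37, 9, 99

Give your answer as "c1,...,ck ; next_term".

  a_3 = -1·-1 + -2·1 + 2·1 = 1
  a_4 = -1·1 + -2·-1 + 2·1 = 3
  a_5 = -1·3 + -2·1 + 2·-1 = -7
  a_6 = -1·-7 + -2·3 + 2·1 = 3
  a_7 = -1·3 + -2·-7 + 2·3 = 17
  a_8 = -1·17 + -2·3 + 2·-7 = -37
  a_9 = -1·-37 + -2·17 + 2·3 = 9
  a_10 = -1·9 + -2·-37 + 2·17 = 99
  a_11 = -1·99 + -2·9 + 2·-37 = -191

-1,-2,2 ; -191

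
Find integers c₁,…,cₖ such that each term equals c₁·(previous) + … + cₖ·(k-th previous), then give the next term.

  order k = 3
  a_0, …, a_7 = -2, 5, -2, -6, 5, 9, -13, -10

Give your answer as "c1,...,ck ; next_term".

  a_3 = -1·-2 + -2·5 + -1·-2 = -6
  a_4 = -1·-6 + -2·-2 + -1·5 = 5
  a_5 = -1·5 + -2·-6 + -1·-2 = 9
  a_6 = -1·9 + -2·5 + -1·-6 = -13
  a_7 = -1·-13 + -2·9 + -1·5 = -10
  a_8 = -1·-10 + -2·-13 + -1·9 = 27

-1,-2,-1 ; 27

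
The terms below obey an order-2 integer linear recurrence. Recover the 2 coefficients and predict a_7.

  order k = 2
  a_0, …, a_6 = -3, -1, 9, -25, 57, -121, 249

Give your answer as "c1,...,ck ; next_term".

  a_2 = -3·-1 + -2·-3 = 9
  a_3 = -3·9 + -2·-1 = -25
  a_4 = -3·-25 + -2·9 = 57
  a_5 = -3·57 + -2·-25 = -121
  a_6 = -3·-121 + -2·57 = 249
  a_7 = -3·249 + -2·-121 = -505

-3,-2 ; -505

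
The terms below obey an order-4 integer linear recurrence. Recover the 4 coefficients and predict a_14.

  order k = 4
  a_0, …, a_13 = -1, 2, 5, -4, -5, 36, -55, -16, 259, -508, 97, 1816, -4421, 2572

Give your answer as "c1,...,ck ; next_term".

-2,-3,2,2 ; 11945

  a_4 = -2·-4 + -3·5 + 2·2 + 2·-1 = -5
  a_5 = -2·-5 + -3·-4 + 2·5 + 2·2 = 36
  a_6 = -2·36 + -3·-5 + 2·-4 + 2·5 = -55
  a_7 = -2·-55 + -3·36 + 2·-5 + 2·-4 = -16
  a_8 = -2·-16 + -3·-55 + 2·36 + 2·-5 = 259
  a_9 = -2·259 + -3·-16 + 2·-55 + 2·36 = -508
  a_10 = -2·-508 + -3·259 + 2·-16 + 2·-55 = 97
  a_11 = -2·97 + -3·-508 + 2·259 + 2·-16 = 1816
  a_12 = -2·1816 + -3·97 + 2·-508 + 2·259 = -4421
  a_13 = -2·-4421 + -3·1816 + 2·97 + 2·-508 = 2572
  a_14 = -2·2572 + -3·-4421 + 2·1816 + 2·97 = 11945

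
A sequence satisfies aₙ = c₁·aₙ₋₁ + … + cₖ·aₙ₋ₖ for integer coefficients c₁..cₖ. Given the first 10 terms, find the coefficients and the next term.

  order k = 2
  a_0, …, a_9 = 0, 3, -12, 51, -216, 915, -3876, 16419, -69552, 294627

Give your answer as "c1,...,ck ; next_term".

-4,1 ; -1248060

  a_2 = -4·3 + 1·0 = -12
  a_3 = -4·-12 + 1·3 = 51
  a_4 = -4·51 + 1·-12 = -216
  a_5 = -4·-216 + 1·51 = 915
  a_6 = -4·915 + 1·-216 = -3876
  a_7 = -4·-3876 + 1·915 = 16419
  a_8 = -4·16419 + 1·-3876 = -69552
  a_9 = -4·-69552 + 1·16419 = 294627
  a_10 = -4·294627 + 1·-69552 = -1248060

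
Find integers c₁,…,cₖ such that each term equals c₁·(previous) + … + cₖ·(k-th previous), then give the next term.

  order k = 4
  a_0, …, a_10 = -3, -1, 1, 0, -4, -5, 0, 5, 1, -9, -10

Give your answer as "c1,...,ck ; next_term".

1,-1,0,1 ; 4

  a_4 = 1·0 + -1·1 + 0·-1 + 1·-3 = -4
  a_5 = 1·-4 + -1·0 + 0·1 + 1·-1 = -5
  a_6 = 1·-5 + -1·-4 + 0·0 + 1·1 = 0
  a_7 = 1·0 + -1·-5 + 0·-4 + 1·0 = 5
  a_8 = 1·5 + -1·0 + 0·-5 + 1·-4 = 1
  a_9 = 1·1 + -1·5 + 0·0 + 1·-5 = -9
  a_10 = 1·-9 + -1·1 + 0·5 + 1·0 = -10
  a_11 = 1·-10 + -1·-9 + 0·1 + 1·5 = 4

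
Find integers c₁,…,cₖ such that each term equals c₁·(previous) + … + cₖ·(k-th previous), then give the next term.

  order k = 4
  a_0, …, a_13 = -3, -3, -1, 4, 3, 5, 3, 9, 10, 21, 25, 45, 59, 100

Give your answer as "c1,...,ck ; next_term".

  a_4 = 1·4 + 1·-1 + -1·-3 + 1·-3 = 3
  a_5 = 1·3 + 1·4 + -1·-1 + 1·-3 = 5
  a_6 = 1·5 + 1·3 + -1·4 + 1·-1 = 3
  a_7 = 1·3 + 1·5 + -1·3 + 1·4 = 9
  a_8 = 1·9 + 1·3 + -1·5 + 1·3 = 10
  a_9 = 1·10 + 1·9 + -1·3 + 1·5 = 21
  a_10 = 1·21 + 1·10 + -1·9 + 1·3 = 25
  a_11 = 1·25 + 1·21 + -1·10 + 1·9 = 45
  a_12 = 1·45 + 1·25 + -1·21 + 1·10 = 59
  a_13 = 1·59 + 1·45 + -1·25 + 1·21 = 100
  a_14 = 1·100 + 1·59 + -1·45 + 1·25 = 139

1,1,-1,1 ; 139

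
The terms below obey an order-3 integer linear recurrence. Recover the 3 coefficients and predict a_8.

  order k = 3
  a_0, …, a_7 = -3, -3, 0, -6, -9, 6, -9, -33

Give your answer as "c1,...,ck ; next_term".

  a_3 = 0·0 + -1·-3 + 3·-3 = -6
  a_4 = 0·-6 + -1·0 + 3·-3 = -9
  a_5 = 0·-9 + -1·-6 + 3·0 = 6
  a_6 = 0·6 + -1·-9 + 3·-6 = -9
  a_7 = 0·-9 + -1·6 + 3·-9 = -33
  a_8 = 0·-33 + -1·-9 + 3·6 = 27

0,-1,3 ; 27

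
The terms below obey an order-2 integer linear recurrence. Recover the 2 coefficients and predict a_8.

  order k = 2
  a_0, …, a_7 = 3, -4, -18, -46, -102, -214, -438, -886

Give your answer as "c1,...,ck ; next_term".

3,-2 ; -1782

  a_2 = 3·-4 + -2·3 = -18
  a_3 = 3·-18 + -2·-4 = -46
  a_4 = 3·-46 + -2·-18 = -102
  a_5 = 3·-102 + -2·-46 = -214
  a_6 = 3·-214 + -2·-102 = -438
  a_7 = 3·-438 + -2·-214 = -886
  a_8 = 3·-886 + -2·-438 = -1782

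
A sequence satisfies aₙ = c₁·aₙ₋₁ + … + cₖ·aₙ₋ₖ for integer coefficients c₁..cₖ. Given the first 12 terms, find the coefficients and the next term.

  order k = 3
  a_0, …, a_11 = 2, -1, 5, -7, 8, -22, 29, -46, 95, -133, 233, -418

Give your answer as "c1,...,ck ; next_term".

0,1,-3 ; 632

  a_3 = 0·5 + 1·-1 + -3·2 = -7
  a_4 = 0·-7 + 1·5 + -3·-1 = 8
  a_5 = 0·8 + 1·-7 + -3·5 = -22
  a_6 = 0·-22 + 1·8 + -3·-7 = 29
  a_7 = 0·29 + 1·-22 + -3·8 = -46
  a_8 = 0·-46 + 1·29 + -3·-22 = 95
  a_9 = 0·95 + 1·-46 + -3·29 = -133
  a_10 = 0·-133 + 1·95 + -3·-46 = 233
  a_11 = 0·233 + 1·-133 + -3·95 = -418
  a_12 = 0·-418 + 1·233 + -3·-133 = 632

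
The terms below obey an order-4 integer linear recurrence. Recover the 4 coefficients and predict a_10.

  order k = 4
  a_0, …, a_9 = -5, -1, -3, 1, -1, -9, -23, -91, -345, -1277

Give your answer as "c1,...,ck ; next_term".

  a_4 = 3·1 + 2·-3 + 3·-1 + -1·-5 = -1
  a_5 = 3·-1 + 2·1 + 3·-3 + -1·-1 = -9
  a_6 = 3·-9 + 2·-1 + 3·1 + -1·-3 = -23
  a_7 = 3·-23 + 2·-9 + 3·-1 + -1·1 = -91
  a_8 = 3·-91 + 2·-23 + 3·-9 + -1·-1 = -345
  a_9 = 3·-345 + 2·-91 + 3·-23 + -1·-9 = -1277
  a_10 = 3·-1277 + 2·-345 + 3·-91 + -1·-23 = -4771

3,2,3,-1 ; -4771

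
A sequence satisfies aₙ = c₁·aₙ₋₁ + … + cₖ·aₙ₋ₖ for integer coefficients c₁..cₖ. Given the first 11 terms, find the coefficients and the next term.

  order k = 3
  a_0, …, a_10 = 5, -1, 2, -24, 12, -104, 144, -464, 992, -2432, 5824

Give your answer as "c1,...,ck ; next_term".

0,4,-4 ; -13696

  a_3 = 0·2 + 4·-1 + -4·5 = -24
  a_4 = 0·-24 + 4·2 + -4·-1 = 12
  a_5 = 0·12 + 4·-24 + -4·2 = -104
  a_6 = 0·-104 + 4·12 + -4·-24 = 144
  a_7 = 0·144 + 4·-104 + -4·12 = -464
  a_8 = 0·-464 + 4·144 + -4·-104 = 992
  a_9 = 0·992 + 4·-464 + -4·144 = -2432
  a_10 = 0·-2432 + 4·992 + -4·-464 = 5824
  a_11 = 0·5824 + 4·-2432 + -4·992 = -13696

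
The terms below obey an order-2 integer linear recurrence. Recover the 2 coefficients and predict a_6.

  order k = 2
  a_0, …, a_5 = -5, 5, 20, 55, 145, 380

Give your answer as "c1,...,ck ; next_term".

  a_2 = 3·5 + -1·-5 = 20
  a_3 = 3·20 + -1·5 = 55
  a_4 = 3·55 + -1·20 = 145
  a_5 = 3·145 + -1·55 = 380
  a_6 = 3·380 + -1·145 = 995

3,-1 ; 995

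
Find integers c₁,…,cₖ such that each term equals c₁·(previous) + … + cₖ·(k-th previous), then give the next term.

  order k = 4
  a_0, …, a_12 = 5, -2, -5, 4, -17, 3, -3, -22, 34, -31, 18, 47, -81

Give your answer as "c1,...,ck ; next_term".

0,1,1,-2 ; 127

  a_4 = 0·4 + 1·-5 + 1·-2 + -2·5 = -17
  a_5 = 0·-17 + 1·4 + 1·-5 + -2·-2 = 3
  a_6 = 0·3 + 1·-17 + 1·4 + -2·-5 = -3
  a_7 = 0·-3 + 1·3 + 1·-17 + -2·4 = -22
  a_8 = 0·-22 + 1·-3 + 1·3 + -2·-17 = 34
  a_9 = 0·34 + 1·-22 + 1·-3 + -2·3 = -31
  a_10 = 0·-31 + 1·34 + 1·-22 + -2·-3 = 18
  a_11 = 0·18 + 1·-31 + 1·34 + -2·-22 = 47
  a_12 = 0·47 + 1·18 + 1·-31 + -2·34 = -81
  a_13 = 0·-81 + 1·47 + 1·18 + -2·-31 = 127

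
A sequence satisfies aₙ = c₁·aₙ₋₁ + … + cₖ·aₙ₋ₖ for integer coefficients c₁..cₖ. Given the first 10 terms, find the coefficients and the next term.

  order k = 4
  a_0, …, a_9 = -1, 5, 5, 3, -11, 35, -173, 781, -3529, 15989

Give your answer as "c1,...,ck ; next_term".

-4,2,-2,-1 ; -72403

  a_4 = -4·3 + 2·5 + -2·5 + -1·-1 = -11
  a_5 = -4·-11 + 2·3 + -2·5 + -1·5 = 35
  a_6 = -4·35 + 2·-11 + -2·3 + -1·5 = -173
  a_7 = -4·-173 + 2·35 + -2·-11 + -1·3 = 781
  a_8 = -4·781 + 2·-173 + -2·35 + -1·-11 = -3529
  a_9 = -4·-3529 + 2·781 + -2·-173 + -1·35 = 15989
  a_10 = -4·15989 + 2·-3529 + -2·781 + -1·-173 = -72403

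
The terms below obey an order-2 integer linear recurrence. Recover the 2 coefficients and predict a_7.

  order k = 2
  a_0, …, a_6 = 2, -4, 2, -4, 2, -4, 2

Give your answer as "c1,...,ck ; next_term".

  a_2 = 0·-4 + 1·2 = 2
  a_3 = 0·2 + 1·-4 = -4
  a_4 = 0·-4 + 1·2 = 2
  a_5 = 0·2 + 1·-4 = -4
  a_6 = 0·-4 + 1·2 = 2
  a_7 = 0·2 + 1·-4 = -4

0,1 ; -4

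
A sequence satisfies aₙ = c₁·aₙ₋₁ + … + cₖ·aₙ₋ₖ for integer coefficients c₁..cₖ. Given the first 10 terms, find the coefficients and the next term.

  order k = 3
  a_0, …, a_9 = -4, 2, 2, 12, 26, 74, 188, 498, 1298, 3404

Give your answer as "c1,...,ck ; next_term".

  a_3 = 2·2 + 2·2 + -1·-4 = 12
  a_4 = 2·12 + 2·2 + -1·2 = 26
  a_5 = 2·26 + 2·12 + -1·2 = 74
  a_6 = 2·74 + 2·26 + -1·12 = 188
  a_7 = 2·188 + 2·74 + -1·26 = 498
  a_8 = 2·498 + 2·188 + -1·74 = 1298
  a_9 = 2·1298 + 2·498 + -1·188 = 3404
  a_10 = 2·3404 + 2·1298 + -1·498 = 8906

2,2,-1 ; 8906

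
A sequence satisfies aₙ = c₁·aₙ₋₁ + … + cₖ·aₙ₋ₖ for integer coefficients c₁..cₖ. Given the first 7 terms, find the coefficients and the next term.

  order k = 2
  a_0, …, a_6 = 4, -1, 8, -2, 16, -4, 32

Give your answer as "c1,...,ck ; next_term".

  a_2 = 0·-1 + 2·4 = 8
  a_3 = 0·8 + 2·-1 = -2
  a_4 = 0·-2 + 2·8 = 16
  a_5 = 0·16 + 2·-2 = -4
  a_6 = 0·-4 + 2·16 = 32
  a_7 = 0·32 + 2·-4 = -8

0,2 ; -8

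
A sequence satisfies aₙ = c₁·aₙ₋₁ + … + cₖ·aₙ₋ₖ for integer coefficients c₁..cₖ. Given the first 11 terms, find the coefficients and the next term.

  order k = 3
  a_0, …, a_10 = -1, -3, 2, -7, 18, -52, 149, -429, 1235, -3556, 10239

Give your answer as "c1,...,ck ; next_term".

-3,0,1 ; -29482

  a_3 = -3·2 + 0·-3 + 1·-1 = -7
  a_4 = -3·-7 + 0·2 + 1·-3 = 18
  a_5 = -3·18 + 0·-7 + 1·2 = -52
  a_6 = -3·-52 + 0·18 + 1·-7 = 149
  a_7 = -3·149 + 0·-52 + 1·18 = -429
  a_8 = -3·-429 + 0·149 + 1·-52 = 1235
  a_9 = -3·1235 + 0·-429 + 1·149 = -3556
  a_10 = -3·-3556 + 0·1235 + 1·-429 = 10239
  a_11 = -3·10239 + 0·-3556 + 1·1235 = -29482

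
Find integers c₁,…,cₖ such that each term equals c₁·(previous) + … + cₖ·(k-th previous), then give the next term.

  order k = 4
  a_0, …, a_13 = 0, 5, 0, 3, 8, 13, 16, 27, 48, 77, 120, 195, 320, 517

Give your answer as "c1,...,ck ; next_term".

1,0,1,1 ; 832

  a_4 = 1·3 + 0·0 + 1·5 + 1·0 = 8
  a_5 = 1·8 + 0·3 + 1·0 + 1·5 = 13
  a_6 = 1·13 + 0·8 + 1·3 + 1·0 = 16
  a_7 = 1·16 + 0·13 + 1·8 + 1·3 = 27
  a_8 = 1·27 + 0·16 + 1·13 + 1·8 = 48
  a_9 = 1·48 + 0·27 + 1·16 + 1·13 = 77
  a_10 = 1·77 + 0·48 + 1·27 + 1·16 = 120
  a_11 = 1·120 + 0·77 + 1·48 + 1·27 = 195
  a_12 = 1·195 + 0·120 + 1·77 + 1·48 = 320
  a_13 = 1·320 + 0·195 + 1·120 + 1·77 = 517
  a_14 = 1·517 + 0·320 + 1·195 + 1·120 = 832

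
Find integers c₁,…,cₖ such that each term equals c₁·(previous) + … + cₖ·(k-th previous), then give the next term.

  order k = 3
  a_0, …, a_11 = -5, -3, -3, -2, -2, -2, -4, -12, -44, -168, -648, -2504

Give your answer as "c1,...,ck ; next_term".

  a_3 = 4·-3 + 0·-3 + -2·-5 = -2
  a_4 = 4·-2 + 0·-3 + -2·-3 = -2
  a_5 = 4·-2 + 0·-2 + -2·-3 = -2
  a_6 = 4·-2 + 0·-2 + -2·-2 = -4
  a_7 = 4·-4 + 0·-2 + -2·-2 = -12
  a_8 = 4·-12 + 0·-4 + -2·-2 = -44
  a_9 = 4·-44 + 0·-12 + -2·-4 = -168
  a_10 = 4·-168 + 0·-44 + -2·-12 = -648
  a_11 = 4·-648 + 0·-168 + -2·-44 = -2504
  a_12 = 4·-2504 + 0·-648 + -2·-168 = -9680

4,0,-2 ; -9680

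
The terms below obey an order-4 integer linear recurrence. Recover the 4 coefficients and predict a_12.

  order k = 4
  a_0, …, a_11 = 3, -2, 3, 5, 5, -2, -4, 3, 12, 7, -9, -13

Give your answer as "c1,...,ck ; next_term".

1,-1,0,1 ; 8

  a_4 = 1·5 + -1·3 + 0·-2 + 1·3 = 5
  a_5 = 1·5 + -1·5 + 0·3 + 1·-2 = -2
  a_6 = 1·-2 + -1·5 + 0·5 + 1·3 = -4
  a_7 = 1·-4 + -1·-2 + 0·5 + 1·5 = 3
  a_8 = 1·3 + -1·-4 + 0·-2 + 1·5 = 12
  a_9 = 1·12 + -1·3 + 0·-4 + 1·-2 = 7
  a_10 = 1·7 + -1·12 + 0·3 + 1·-4 = -9
  a_11 = 1·-9 + -1·7 + 0·12 + 1·3 = -13
  a_12 = 1·-13 + -1·-9 + 0·7 + 1·12 = 8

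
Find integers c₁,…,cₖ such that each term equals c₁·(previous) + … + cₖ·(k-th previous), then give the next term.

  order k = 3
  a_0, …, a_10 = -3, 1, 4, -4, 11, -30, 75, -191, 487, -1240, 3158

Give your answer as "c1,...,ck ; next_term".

-2,1,-1 ; -8043

  a_3 = -2·4 + 1·1 + -1·-3 = -4
  a_4 = -2·-4 + 1·4 + -1·1 = 11
  a_5 = -2·11 + 1·-4 + -1·4 = -30
  a_6 = -2·-30 + 1·11 + -1·-4 = 75
  a_7 = -2·75 + 1·-30 + -1·11 = -191
  a_8 = -2·-191 + 1·75 + -1·-30 = 487
  a_9 = -2·487 + 1·-191 + -1·75 = -1240
  a_10 = -2·-1240 + 1·487 + -1·-191 = 3158
  a_11 = -2·3158 + 1·-1240 + -1·487 = -8043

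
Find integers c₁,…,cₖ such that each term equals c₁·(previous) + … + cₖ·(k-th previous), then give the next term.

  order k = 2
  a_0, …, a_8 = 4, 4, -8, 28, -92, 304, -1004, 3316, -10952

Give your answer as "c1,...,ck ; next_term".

-3,1 ; 36172

  a_2 = -3·4 + 1·4 = -8
  a_3 = -3·-8 + 1·4 = 28
  a_4 = -3·28 + 1·-8 = -92
  a_5 = -3·-92 + 1·28 = 304
  a_6 = -3·304 + 1·-92 = -1004
  a_7 = -3·-1004 + 1·304 = 3316
  a_8 = -3·3316 + 1·-1004 = -10952
  a_9 = -3·-10952 + 1·3316 = 36172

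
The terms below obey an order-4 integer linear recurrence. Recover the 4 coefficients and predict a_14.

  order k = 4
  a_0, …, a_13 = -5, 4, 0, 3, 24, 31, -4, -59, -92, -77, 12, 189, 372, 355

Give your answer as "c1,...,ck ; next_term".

  a_4 = 2·3 + -3·0 + 2·4 + -2·-5 = 24
  a_5 = 2·24 + -3·3 + 2·0 + -2·4 = 31
  a_6 = 2·31 + -3·24 + 2·3 + -2·0 = -4
  a_7 = 2·-4 + -3·31 + 2·24 + -2·3 = -59
  a_8 = 2·-59 + -3·-4 + 2·31 + -2·24 = -92
  a_9 = 2·-92 + -3·-59 + 2·-4 + -2·31 = -77
  a_10 = 2·-77 + -3·-92 + 2·-59 + -2·-4 = 12
  a_11 = 2·12 + -3·-77 + 2·-92 + -2·-59 = 189
  a_12 = 2·189 + -3·12 + 2·-77 + -2·-92 = 372
  a_13 = 2·372 + -3·189 + 2·12 + -2·-77 = 355
  a_14 = 2·355 + -3·372 + 2·189 + -2·12 = -52

2,-3,2,-2 ; -52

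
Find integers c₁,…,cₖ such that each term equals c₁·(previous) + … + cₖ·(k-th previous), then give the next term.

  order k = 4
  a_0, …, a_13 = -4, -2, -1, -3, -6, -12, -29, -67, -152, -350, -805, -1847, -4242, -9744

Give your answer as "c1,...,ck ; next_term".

  a_4 = 2·-3 + 0·-1 + 2·-2 + -1·-4 = -6
  a_5 = 2·-6 + 0·-3 + 2·-1 + -1·-2 = -12
  a_6 = 2·-12 + 0·-6 + 2·-3 + -1·-1 = -29
  a_7 = 2·-29 + 0·-12 + 2·-6 + -1·-3 = -67
  a_8 = 2·-67 + 0·-29 + 2·-12 + -1·-6 = -152
  a_9 = 2·-152 + 0·-67 + 2·-29 + -1·-12 = -350
  a_10 = 2·-350 + 0·-152 + 2·-67 + -1·-29 = -805
  a_11 = 2·-805 + 0·-350 + 2·-152 + -1·-67 = -1847
  a_12 = 2·-1847 + 0·-805 + 2·-350 + -1·-152 = -4242
  a_13 = 2·-4242 + 0·-1847 + 2·-805 + -1·-350 = -9744
  a_14 = 2·-9744 + 0·-4242 + 2·-1847 + -1·-805 = -22377

2,0,2,-1 ; -22377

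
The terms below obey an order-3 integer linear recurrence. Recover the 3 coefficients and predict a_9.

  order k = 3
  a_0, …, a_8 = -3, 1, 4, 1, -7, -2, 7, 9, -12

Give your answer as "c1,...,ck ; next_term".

  a_3 = -1·4 + -1·1 + -2·-3 = 1
  a_4 = -1·1 + -1·4 + -2·1 = -7
  a_5 = -1·-7 + -1·1 + -2·4 = -2
  a_6 = -1·-2 + -1·-7 + -2·1 = 7
  a_7 = -1·7 + -1·-2 + -2·-7 = 9
  a_8 = -1·9 + -1·7 + -2·-2 = -12
  a_9 = -1·-12 + -1·9 + -2·7 = -11

-1,-1,-2 ; -11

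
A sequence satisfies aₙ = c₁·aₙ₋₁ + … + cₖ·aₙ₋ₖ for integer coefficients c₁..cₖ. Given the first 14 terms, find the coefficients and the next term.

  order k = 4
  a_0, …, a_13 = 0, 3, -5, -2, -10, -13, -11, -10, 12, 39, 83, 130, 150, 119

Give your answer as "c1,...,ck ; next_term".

  a_4 = 1·-2 + 1·-5 + -1·3 + -2·0 = -10
  a_5 = 1·-10 + 1·-2 + -1·-5 + -2·3 = -13
  a_6 = 1·-13 + 1·-10 + -1·-2 + -2·-5 = -11
  a_7 = 1·-11 + 1·-13 + -1·-10 + -2·-2 = -10
  a_8 = 1·-10 + 1·-11 + -1·-13 + -2·-10 = 12
  a_9 = 1·12 + 1·-10 + -1·-11 + -2·-13 = 39
  a_10 = 1·39 + 1·12 + -1·-10 + -2·-11 = 83
  a_11 = 1·83 + 1·39 + -1·12 + -2·-10 = 130
  a_12 = 1·130 + 1·83 + -1·39 + -2·12 = 150
  a_13 = 1·150 + 1·130 + -1·83 + -2·39 = 119
  a_14 = 1·119 + 1·150 + -1·130 + -2·83 = -27

1,1,-1,-2 ; -27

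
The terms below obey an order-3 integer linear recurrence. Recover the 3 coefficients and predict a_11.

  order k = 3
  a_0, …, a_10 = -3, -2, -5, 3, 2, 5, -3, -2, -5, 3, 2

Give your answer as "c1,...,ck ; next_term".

0,0,-1 ; 5

  a_3 = 0·-5 + 0·-2 + -1·-3 = 3
  a_4 = 0·3 + 0·-5 + -1·-2 = 2
  a_5 = 0·2 + 0·3 + -1·-5 = 5
  a_6 = 0·5 + 0·2 + -1·3 = -3
  a_7 = 0·-3 + 0·5 + -1·2 = -2
  a_8 = 0·-2 + 0·-3 + -1·5 = -5
  a_9 = 0·-5 + 0·-2 + -1·-3 = 3
  a_10 = 0·3 + 0·-5 + -1·-2 = 2
  a_11 = 0·2 + 0·3 + -1·-5 = 5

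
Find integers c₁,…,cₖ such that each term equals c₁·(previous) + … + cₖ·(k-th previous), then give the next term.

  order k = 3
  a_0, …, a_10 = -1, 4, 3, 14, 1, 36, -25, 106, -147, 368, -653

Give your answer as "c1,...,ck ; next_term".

0,3,-2 ; 1398

  a_3 = 0·3 + 3·4 + -2·-1 = 14
  a_4 = 0·14 + 3·3 + -2·4 = 1
  a_5 = 0·1 + 3·14 + -2·3 = 36
  a_6 = 0·36 + 3·1 + -2·14 = -25
  a_7 = 0·-25 + 3·36 + -2·1 = 106
  a_8 = 0·106 + 3·-25 + -2·36 = -147
  a_9 = 0·-147 + 3·106 + -2·-25 = 368
  a_10 = 0·368 + 3·-147 + -2·106 = -653
  a_11 = 0·-653 + 3·368 + -2·-147 = 1398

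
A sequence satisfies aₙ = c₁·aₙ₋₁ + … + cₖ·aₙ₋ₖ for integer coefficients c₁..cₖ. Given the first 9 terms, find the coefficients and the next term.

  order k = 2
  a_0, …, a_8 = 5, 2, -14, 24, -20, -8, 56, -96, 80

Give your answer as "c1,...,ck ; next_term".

-2,-2 ; 32

  a_2 = -2·2 + -2·5 = -14
  a_3 = -2·-14 + -2·2 = 24
  a_4 = -2·24 + -2·-14 = -20
  a_5 = -2·-20 + -2·24 = -8
  a_6 = -2·-8 + -2·-20 = 56
  a_7 = -2·56 + -2·-8 = -96
  a_8 = -2·-96 + -2·56 = 80
  a_9 = -2·80 + -2·-96 = 32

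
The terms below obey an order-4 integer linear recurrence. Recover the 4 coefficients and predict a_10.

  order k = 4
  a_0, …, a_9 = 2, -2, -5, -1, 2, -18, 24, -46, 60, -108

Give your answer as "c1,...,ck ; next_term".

-2,0,2,2 ; 172

  a_4 = -2·-1 + 0·-5 + 2·-2 + 2·2 = 2
  a_5 = -2·2 + 0·-1 + 2·-5 + 2·-2 = -18
  a_6 = -2·-18 + 0·2 + 2·-1 + 2·-5 = 24
  a_7 = -2·24 + 0·-18 + 2·2 + 2·-1 = -46
  a_8 = -2·-46 + 0·24 + 2·-18 + 2·2 = 60
  a_9 = -2·60 + 0·-46 + 2·24 + 2·-18 = -108
  a_10 = -2·-108 + 0·60 + 2·-46 + 2·24 = 172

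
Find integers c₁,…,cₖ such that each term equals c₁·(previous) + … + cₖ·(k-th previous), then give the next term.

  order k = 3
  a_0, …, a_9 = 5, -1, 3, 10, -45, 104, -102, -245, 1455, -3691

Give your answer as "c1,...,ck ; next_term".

-3,-4,3 ; 4518

  a_3 = -3·3 + -4·-1 + 3·5 = 10
  a_4 = -3·10 + -4·3 + 3·-1 = -45
  a_5 = -3·-45 + -4·10 + 3·3 = 104
  a_6 = -3·104 + -4·-45 + 3·10 = -102
  a_7 = -3·-102 + -4·104 + 3·-45 = -245
  a_8 = -3·-245 + -4·-102 + 3·104 = 1455
  a_9 = -3·1455 + -4·-245 + 3·-102 = -3691
  a_10 = -3·-3691 + -4·1455 + 3·-245 = 4518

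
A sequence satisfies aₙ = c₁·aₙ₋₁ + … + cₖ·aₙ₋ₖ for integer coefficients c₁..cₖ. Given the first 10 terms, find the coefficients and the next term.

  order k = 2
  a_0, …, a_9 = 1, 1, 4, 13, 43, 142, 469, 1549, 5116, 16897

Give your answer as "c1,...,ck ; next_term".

  a_2 = 3·1 + 1·1 = 4
  a_3 = 3·4 + 1·1 = 13
  a_4 = 3·13 + 1·4 = 43
  a_5 = 3·43 + 1·13 = 142
  a_6 = 3·142 + 1·43 = 469
  a_7 = 3·469 + 1·142 = 1549
  a_8 = 3·1549 + 1·469 = 5116
  a_9 = 3·5116 + 1·1549 = 16897
  a_10 = 3·16897 + 1·5116 = 55807

3,1 ; 55807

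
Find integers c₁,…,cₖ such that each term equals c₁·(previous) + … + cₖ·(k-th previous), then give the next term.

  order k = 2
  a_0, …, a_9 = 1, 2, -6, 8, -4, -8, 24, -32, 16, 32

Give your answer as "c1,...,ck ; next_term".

-2,-2 ; -96

  a_2 = -2·2 + -2·1 = -6
  a_3 = -2·-6 + -2·2 = 8
  a_4 = -2·8 + -2·-6 = -4
  a_5 = -2·-4 + -2·8 = -8
  a_6 = -2·-8 + -2·-4 = 24
  a_7 = -2·24 + -2·-8 = -32
  a_8 = -2·-32 + -2·24 = 16
  a_9 = -2·16 + -2·-32 = 32
  a_10 = -2·32 + -2·16 = -96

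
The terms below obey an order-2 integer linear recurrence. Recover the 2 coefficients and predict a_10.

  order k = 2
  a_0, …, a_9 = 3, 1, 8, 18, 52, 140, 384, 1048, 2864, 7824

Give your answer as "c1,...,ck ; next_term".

  a_2 = 2·1 + 2·3 = 8
  a_3 = 2·8 + 2·1 = 18
  a_4 = 2·18 + 2·8 = 52
  a_5 = 2·52 + 2·18 = 140
  a_6 = 2·140 + 2·52 = 384
  a_7 = 2·384 + 2·140 = 1048
  a_8 = 2·1048 + 2·384 = 2864
  a_9 = 2·2864 + 2·1048 = 7824
  a_10 = 2·7824 + 2·2864 = 21376

2,2 ; 21376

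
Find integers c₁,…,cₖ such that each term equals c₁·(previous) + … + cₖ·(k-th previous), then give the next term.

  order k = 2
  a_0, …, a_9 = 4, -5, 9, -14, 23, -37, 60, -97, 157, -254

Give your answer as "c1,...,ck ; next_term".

-1,1 ; 411

  a_2 = -1·-5 + 1·4 = 9
  a_3 = -1·9 + 1·-5 = -14
  a_4 = -1·-14 + 1·9 = 23
  a_5 = -1·23 + 1·-14 = -37
  a_6 = -1·-37 + 1·23 = 60
  a_7 = -1·60 + 1·-37 = -97
  a_8 = -1·-97 + 1·60 = 157
  a_9 = -1·157 + 1·-97 = -254
  a_10 = -1·-254 + 1·157 = 411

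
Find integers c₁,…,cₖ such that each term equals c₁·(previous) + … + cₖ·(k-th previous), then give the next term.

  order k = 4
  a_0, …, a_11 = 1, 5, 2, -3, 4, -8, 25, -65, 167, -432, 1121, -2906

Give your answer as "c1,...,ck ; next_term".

  a_4 = -2·-3 + 1·2 + -1·5 + 1·1 = 4
  a_5 = -2·4 + 1·-3 + -1·2 + 1·5 = -8
  a_6 = -2·-8 + 1·4 + -1·-3 + 1·2 = 25
  a_7 = -2·25 + 1·-8 + -1·4 + 1·-3 = -65
  a_8 = -2·-65 + 1·25 + -1·-8 + 1·4 = 167
  a_9 = -2·167 + 1·-65 + -1·25 + 1·-8 = -432
  a_10 = -2·-432 + 1·167 + -1·-65 + 1·25 = 1121
  a_11 = -2·1121 + 1·-432 + -1·167 + 1·-65 = -2906
  a_12 = -2·-2906 + 1·1121 + -1·-432 + 1·167 = 7532

-2,1,-1,1 ; 7532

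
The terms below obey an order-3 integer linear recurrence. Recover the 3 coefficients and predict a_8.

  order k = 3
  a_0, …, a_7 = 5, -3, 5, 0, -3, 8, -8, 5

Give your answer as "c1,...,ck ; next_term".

  a_3 = -1·5 + 0·-3 + 1·5 = 0
  a_4 = -1·0 + 0·5 + 1·-3 = -3
  a_5 = -1·-3 + 0·0 + 1·5 = 8
  a_6 = -1·8 + 0·-3 + 1·0 = -8
  a_7 = -1·-8 + 0·8 + 1·-3 = 5
  a_8 = -1·5 + 0·-8 + 1·8 = 3

-1,0,1 ; 3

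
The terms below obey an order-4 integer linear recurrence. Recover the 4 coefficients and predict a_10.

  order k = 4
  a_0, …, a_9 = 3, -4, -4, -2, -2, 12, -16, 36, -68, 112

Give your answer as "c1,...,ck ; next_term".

  a_4 = -2·-2 + 0·-4 + 0·-4 + -2·3 = -2
  a_5 = -2·-2 + 0·-2 + 0·-4 + -2·-4 = 12
  a_6 = -2·12 + 0·-2 + 0·-2 + -2·-4 = -16
  a_7 = -2·-16 + 0·12 + 0·-2 + -2·-2 = 36
  a_8 = -2·36 + 0·-16 + 0·12 + -2·-2 = -68
  a_9 = -2·-68 + 0·36 + 0·-16 + -2·12 = 112
  a_10 = -2·112 + 0·-68 + 0·36 + -2·-16 = -192

-2,0,0,-2 ; -192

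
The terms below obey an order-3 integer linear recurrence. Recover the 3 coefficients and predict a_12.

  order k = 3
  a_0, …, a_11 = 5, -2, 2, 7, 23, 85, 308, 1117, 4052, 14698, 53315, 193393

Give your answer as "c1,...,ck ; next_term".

  a_3 = 3·2 + 2·-2 + 1·5 = 7
  a_4 = 3·7 + 2·2 + 1·-2 = 23
  a_5 = 3·23 + 2·7 + 1·2 = 85
  a_6 = 3·85 + 2·23 + 1·7 = 308
  a_7 = 3·308 + 2·85 + 1·23 = 1117
  a_8 = 3·1117 + 2·308 + 1·85 = 4052
  a_9 = 3·4052 + 2·1117 + 1·308 = 14698
  a_10 = 3·14698 + 2·4052 + 1·1117 = 53315
  a_11 = 3·53315 + 2·14698 + 1·4052 = 193393
  a_12 = 3·193393 + 2·53315 + 1·14698 = 701507

3,2,1 ; 701507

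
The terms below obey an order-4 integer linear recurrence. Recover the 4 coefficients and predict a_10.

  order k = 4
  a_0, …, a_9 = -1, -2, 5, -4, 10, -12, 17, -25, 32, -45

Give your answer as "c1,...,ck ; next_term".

-1,1,0,-1 ; 60

  a_4 = -1·-4 + 1·5 + 0·-2 + -1·-1 = 10
  a_5 = -1·10 + 1·-4 + 0·5 + -1·-2 = -12
  a_6 = -1·-12 + 1·10 + 0·-4 + -1·5 = 17
  a_7 = -1·17 + 1·-12 + 0·10 + -1·-4 = -25
  a_8 = -1·-25 + 1·17 + 0·-12 + -1·10 = 32
  a_9 = -1·32 + 1·-25 + 0·17 + -1·-12 = -45
  a_10 = -1·-45 + 1·32 + 0·-25 + -1·17 = 60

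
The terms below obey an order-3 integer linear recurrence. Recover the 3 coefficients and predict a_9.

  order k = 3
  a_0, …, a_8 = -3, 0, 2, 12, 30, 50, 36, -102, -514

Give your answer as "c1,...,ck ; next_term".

  a_3 = 3·2 + -3·0 + -2·-3 = 12
  a_4 = 3·12 + -3·2 + -2·0 = 30
  a_5 = 3·30 + -3·12 + -2·2 = 50
  a_6 = 3·50 + -3·30 + -2·12 = 36
  a_7 = 3·36 + -3·50 + -2·30 = -102
  a_8 = 3·-102 + -3·36 + -2·50 = -514
  a_9 = 3·-514 + -3·-102 + -2·36 = -1308

3,-3,-2 ; -1308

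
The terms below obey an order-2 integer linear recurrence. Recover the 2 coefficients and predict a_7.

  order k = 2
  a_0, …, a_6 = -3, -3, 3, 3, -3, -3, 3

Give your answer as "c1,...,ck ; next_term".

  a_2 = 0·-3 + -1·-3 = 3
  a_3 = 0·3 + -1·-3 = 3
  a_4 = 0·3 + -1·3 = -3
  a_5 = 0·-3 + -1·3 = -3
  a_6 = 0·-3 + -1·-3 = 3
  a_7 = 0·3 + -1·-3 = 3

0,-1 ; 3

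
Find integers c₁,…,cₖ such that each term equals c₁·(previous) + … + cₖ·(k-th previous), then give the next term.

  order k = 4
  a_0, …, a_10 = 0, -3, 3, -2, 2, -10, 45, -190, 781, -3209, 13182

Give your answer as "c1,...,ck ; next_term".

  a_4 = -4·-2 + 1·3 + 3·-3 + 3·0 = 2
  a_5 = -4·2 + 1·-2 + 3·3 + 3·-3 = -10
  a_6 = -4·-10 + 1·2 + 3·-2 + 3·3 = 45
  a_7 = -4·45 + 1·-10 + 3·2 + 3·-2 = -190
  a_8 = -4·-190 + 1·45 + 3·-10 + 3·2 = 781
  a_9 = -4·781 + 1·-190 + 3·45 + 3·-10 = -3209
  a_10 = -4·-3209 + 1·781 + 3·-190 + 3·45 = 13182
  a_11 = -4·13182 + 1·-3209 + 3·781 + 3·-190 = -54164

-4,1,3,3 ; -54164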